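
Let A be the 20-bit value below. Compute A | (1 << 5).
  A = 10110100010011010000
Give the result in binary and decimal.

Mask = 1 << 5 = 00000000000000100000
Bit 5 of A is 0, so OR-ing with the mask flips it to 1.
  10110100010011010000
| 00000000000000100000
----------------------
  10110100010011110000

Answer: 10110100010011110000 (738544)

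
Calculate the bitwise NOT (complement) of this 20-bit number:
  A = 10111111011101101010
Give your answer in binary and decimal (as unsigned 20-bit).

Flip each bit (0->1, 1->0):
  10111111011101101010
  01000000100010010101

Answer: 01000000100010010101 (264341)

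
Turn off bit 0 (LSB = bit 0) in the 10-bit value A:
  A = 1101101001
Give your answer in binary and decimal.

Mask = ~(1 << 0) = 1111111110
Bit 0 of A is 1, so AND-ing with the mask clears it to 0.
  1101101001
& 1111111110
------------
  1101101000

Answer: 1101101000 (872)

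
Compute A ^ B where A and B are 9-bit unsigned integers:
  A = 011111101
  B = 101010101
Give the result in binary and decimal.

Apply ^ to each column (1 where bits differ):
  011111101
^ 101010101
-----------
  110101000

Answer: 110101000 (424)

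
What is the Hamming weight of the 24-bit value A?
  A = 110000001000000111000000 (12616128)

110000001000000111000000
1-bits at positions (from bit 0 = LSB): 6, 7, 8, 15, 22, 23
Count = 6

Answer: 6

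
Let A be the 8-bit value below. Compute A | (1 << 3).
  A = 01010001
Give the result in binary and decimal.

Mask = 1 << 3 = 00001000
Bit 3 of A is 0, so OR-ing with the mask flips it to 1.
  01010001
| 00001000
----------
  01011001

Answer: 01011001 (89)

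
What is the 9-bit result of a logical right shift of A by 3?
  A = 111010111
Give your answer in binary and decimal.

Logical shift right by 3: drop the bottom 3 bit(s), prepend 3 zero(s) on the left.
  111010111  ->  keep [111010], discard [111], prepend 000
= 000111010

Answer: 000111010 (58)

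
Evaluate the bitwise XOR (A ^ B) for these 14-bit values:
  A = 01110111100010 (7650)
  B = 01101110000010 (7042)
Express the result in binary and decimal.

Apply ^ to each column (1 where bits differ):
  01110111100010
^ 01101110000010
----------------
  00011001100000

Answer: 00011001100000 (1632)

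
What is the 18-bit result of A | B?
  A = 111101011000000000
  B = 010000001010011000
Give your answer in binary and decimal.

Apply | to each column (1 where either bit is 1):
  111101011000000000
| 010000001010011000
--------------------
  111101011010011000

Answer: 111101011010011000 (251544)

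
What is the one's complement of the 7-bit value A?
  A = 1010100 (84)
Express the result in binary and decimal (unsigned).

Flip each bit (0->1, 1->0):
  1010100
  0101011

Answer: 0101011 (43)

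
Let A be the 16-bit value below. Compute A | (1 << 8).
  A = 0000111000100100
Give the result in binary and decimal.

Mask = 1 << 8 = 0000000100000000
Bit 8 of A is 0, so OR-ing with the mask flips it to 1.
  0000111000100100
| 0000000100000000
------------------
  0000111100100100

Answer: 0000111100100100 (3876)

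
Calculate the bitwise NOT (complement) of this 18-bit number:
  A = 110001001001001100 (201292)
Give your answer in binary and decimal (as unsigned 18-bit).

Flip each bit (0->1, 1->0):
  110001001001001100
  001110110110110011

Answer: 001110110110110011 (60851)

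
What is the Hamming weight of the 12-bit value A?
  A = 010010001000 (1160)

010010001000
1-bits at positions (from bit 0 = LSB): 3, 7, 10
Count = 3

Answer: 3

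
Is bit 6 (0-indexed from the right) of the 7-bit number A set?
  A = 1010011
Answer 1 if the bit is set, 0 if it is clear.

Bit 6 is the 7th from the right.
  1010011
  ^
That bit is 1.

Answer: 1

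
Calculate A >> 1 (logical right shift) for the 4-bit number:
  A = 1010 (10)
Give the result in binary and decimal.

Logical shift right by 1: drop the bottom 1 bit(s), prepend 1 zero(s) on the left.
  1010  ->  keep [101], discard [0], prepend 0
= 0101

Answer: 0101 (5)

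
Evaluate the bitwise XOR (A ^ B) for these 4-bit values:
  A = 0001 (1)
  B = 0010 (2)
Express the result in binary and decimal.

Apply ^ to each column (1 where bits differ):
  0001
^ 0010
------
  0011

Answer: 0011 (3)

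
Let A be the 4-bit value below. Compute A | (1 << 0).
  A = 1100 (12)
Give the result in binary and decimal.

Mask = 1 << 0 = 0001
Bit 0 of A is 0, so OR-ing with the mask flips it to 1.
  1100
| 0001
------
  1101

Answer: 1101 (13)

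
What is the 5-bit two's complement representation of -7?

1. Binary of +7:  00111
2. Invert bits:     11000
3. Add 1:           11001

Answer: 11001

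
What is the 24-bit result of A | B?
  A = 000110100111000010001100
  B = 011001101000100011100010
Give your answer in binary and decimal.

Apply | to each column (1 where either bit is 1):
  000110100111000010001100
| 011001101000100011100010
--------------------------
  011111101111100011101110

Answer: 011111101111100011101110 (8321262)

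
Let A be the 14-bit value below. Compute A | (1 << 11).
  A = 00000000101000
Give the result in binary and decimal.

Mask = 1 << 11 = 00100000000000
Bit 11 of A is 0, so OR-ing with the mask flips it to 1.
  00000000101000
| 00100000000000
----------------
  00100000101000

Answer: 00100000101000 (2088)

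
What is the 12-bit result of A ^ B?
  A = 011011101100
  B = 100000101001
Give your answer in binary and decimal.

Apply ^ to each column (1 where bits differ):
  011011101100
^ 100000101001
--------------
  111011000101

Answer: 111011000101 (3781)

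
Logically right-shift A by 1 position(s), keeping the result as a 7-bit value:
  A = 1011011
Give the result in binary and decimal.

Logical shift right by 1: drop the bottom 1 bit(s), prepend 1 zero(s) on the left.
  1011011  ->  keep [101101], discard [1], prepend 0
= 0101101

Answer: 0101101 (45)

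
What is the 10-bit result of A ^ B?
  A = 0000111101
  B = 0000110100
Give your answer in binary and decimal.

Apply ^ to each column (1 where bits differ):
  0000111101
^ 0000110100
------------
  0000001001

Answer: 0000001001 (9)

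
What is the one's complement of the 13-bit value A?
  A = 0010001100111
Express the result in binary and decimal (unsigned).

Flip each bit (0->1, 1->0):
  0010001100111
  1101110011000

Answer: 1101110011000 (7064)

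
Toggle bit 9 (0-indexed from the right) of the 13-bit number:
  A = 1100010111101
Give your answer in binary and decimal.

Mask = 1 << 9 = 0001000000000
Bit 9 of A is 0; XOR with the mask flips it to 1.
  1100010111101
^ 0001000000000
---------------
  1101010111101

Answer: 1101010111101 (6845)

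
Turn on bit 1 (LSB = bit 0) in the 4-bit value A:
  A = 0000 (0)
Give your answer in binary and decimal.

Mask = 1 << 1 = 0010
Bit 1 of A is 0, so OR-ing with the mask flips it to 1.
  0000
| 0010
------
  0010

Answer: 0010 (2)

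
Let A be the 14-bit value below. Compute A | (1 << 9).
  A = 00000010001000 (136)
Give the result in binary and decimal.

Mask = 1 << 9 = 00001000000000
Bit 9 of A is 0, so OR-ing with the mask flips it to 1.
  00000010001000
| 00001000000000
----------------
  00001010001000

Answer: 00001010001000 (648)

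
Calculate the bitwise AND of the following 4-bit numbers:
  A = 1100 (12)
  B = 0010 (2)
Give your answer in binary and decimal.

Apply & to each column (1 only where both bits are 1):
  1100
& 0010
------
  0000

Answer: 0000 (0)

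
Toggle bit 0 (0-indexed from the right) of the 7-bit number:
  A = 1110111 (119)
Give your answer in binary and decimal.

Mask = 1 << 0 = 0000001
Bit 0 of A is 1; XOR with the mask flips it to 0.
  1110111
^ 0000001
---------
  1110110

Answer: 1110110 (118)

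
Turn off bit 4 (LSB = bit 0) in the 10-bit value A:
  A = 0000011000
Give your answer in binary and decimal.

Mask = ~(1 << 4) = 1111101111
Bit 4 of A is 1, so AND-ing with the mask clears it to 0.
  0000011000
& 1111101111
------------
  0000001000

Answer: 0000001000 (8)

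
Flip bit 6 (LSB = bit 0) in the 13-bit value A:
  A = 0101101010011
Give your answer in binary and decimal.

Mask = 1 << 6 = 0000001000000
Bit 6 of A is 1; XOR with the mask flips it to 0.
  0101101010011
^ 0000001000000
---------------
  0101100010011

Answer: 0101100010011 (2835)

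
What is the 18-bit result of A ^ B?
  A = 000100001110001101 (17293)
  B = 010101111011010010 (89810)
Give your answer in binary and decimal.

Apply ^ to each column (1 where bits differ):
  000100001110001101
^ 010101111011010010
--------------------
  010001110101011111

Answer: 010001110101011111 (73055)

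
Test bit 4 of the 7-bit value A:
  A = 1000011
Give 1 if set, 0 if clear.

Bit 4 is the 5th from the right.
  1000011
    ^
That bit is 0.

Answer: 0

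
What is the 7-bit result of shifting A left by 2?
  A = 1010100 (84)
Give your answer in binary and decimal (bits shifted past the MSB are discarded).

Shift left by 2: drop the top 2 bit(s), append 2 zero(s) on the right.
  1010100  ->  discard [10], keep [10100], append 00
= 1010000

Answer: 1010000 (80)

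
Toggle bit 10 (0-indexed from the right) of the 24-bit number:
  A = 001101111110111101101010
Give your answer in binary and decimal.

Mask = 1 << 10 = 000000000000010000000000
Bit 10 of A is 1; XOR with the mask flips it to 0.
  001101111110111101101010
^ 000000000000010000000000
--------------------------
  001101111110101101101010

Answer: 001101111110101101101010 (3664746)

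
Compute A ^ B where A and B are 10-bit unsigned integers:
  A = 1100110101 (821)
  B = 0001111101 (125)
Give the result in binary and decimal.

Apply ^ to each column (1 where bits differ):
  1100110101
^ 0001111101
------------
  1101001000

Answer: 1101001000 (840)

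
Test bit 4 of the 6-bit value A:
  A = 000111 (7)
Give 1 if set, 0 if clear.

Bit 4 is the 5th from the right.
  000111
   ^
That bit is 0.

Answer: 0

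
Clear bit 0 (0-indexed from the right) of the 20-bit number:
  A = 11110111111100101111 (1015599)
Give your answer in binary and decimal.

Mask = ~(1 << 0) = 11111111111111111110
Bit 0 of A is 1, so AND-ing with the mask clears it to 0.
  11110111111100101111
& 11111111111111111110
----------------------
  11110111111100101110

Answer: 11110111111100101110 (1015598)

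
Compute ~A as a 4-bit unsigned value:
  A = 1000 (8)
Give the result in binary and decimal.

Flip each bit (0->1, 1->0):
  1000
  0111

Answer: 0111 (7)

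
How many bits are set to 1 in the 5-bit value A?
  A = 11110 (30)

11110
1-bits at positions (from bit 0 = LSB): 1, 2, 3, 4
Count = 4

Answer: 4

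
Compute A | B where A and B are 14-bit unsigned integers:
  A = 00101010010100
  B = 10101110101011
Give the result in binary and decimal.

Apply | to each column (1 where either bit is 1):
  00101010010100
| 10101110101011
----------------
  10101110111111

Answer: 10101110111111 (11199)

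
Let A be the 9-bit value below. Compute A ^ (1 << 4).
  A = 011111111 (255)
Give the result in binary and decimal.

Mask = 1 << 4 = 000010000
Bit 4 of A is 1; XOR with the mask flips it to 0.
  011111111
^ 000010000
-----------
  011101111

Answer: 011101111 (239)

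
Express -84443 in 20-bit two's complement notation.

1. Binary of +84443:  00010100100111011011
2. Invert bits:     11101011011000100100
3. Add 1:           11101011011000100101

Answer: 11101011011000100101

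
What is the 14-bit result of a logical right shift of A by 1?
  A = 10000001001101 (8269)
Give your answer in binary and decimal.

Logical shift right by 1: drop the bottom 1 bit(s), prepend 1 zero(s) on the left.
  10000001001101  ->  keep [1000000100110], discard [1], prepend 0
= 01000000100110

Answer: 01000000100110 (4134)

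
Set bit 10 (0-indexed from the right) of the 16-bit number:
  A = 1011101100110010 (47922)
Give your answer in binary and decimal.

Mask = 1 << 10 = 0000010000000000
Bit 10 of A is 0, so OR-ing with the mask flips it to 1.
  1011101100110010
| 0000010000000000
------------------
  1011111100110010

Answer: 1011111100110010 (48946)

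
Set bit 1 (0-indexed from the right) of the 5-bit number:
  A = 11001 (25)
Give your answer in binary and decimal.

Mask = 1 << 1 = 00010
Bit 1 of A is 0, so OR-ing with the mask flips it to 1.
  11001
| 00010
-------
  11011

Answer: 11011 (27)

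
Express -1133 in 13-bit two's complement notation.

1. Binary of +1133:  0010001101101
2. Invert bits:     1101110010010
3. Add 1:           1101110010011

Answer: 1101110010011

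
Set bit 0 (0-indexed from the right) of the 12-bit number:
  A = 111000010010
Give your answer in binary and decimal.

Mask = 1 << 0 = 000000000001
Bit 0 of A is 0, so OR-ing with the mask flips it to 1.
  111000010010
| 000000000001
--------------
  111000010011

Answer: 111000010011 (3603)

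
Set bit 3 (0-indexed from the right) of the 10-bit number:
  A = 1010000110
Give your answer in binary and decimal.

Mask = 1 << 3 = 0000001000
Bit 3 of A is 0, so OR-ing with the mask flips it to 1.
  1010000110
| 0000001000
------------
  1010001110

Answer: 1010001110 (654)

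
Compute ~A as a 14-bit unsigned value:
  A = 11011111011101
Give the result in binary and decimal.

Flip each bit (0->1, 1->0):
  11011111011101
  00100000100010

Answer: 00100000100010 (2082)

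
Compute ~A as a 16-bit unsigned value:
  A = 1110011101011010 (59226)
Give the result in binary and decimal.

Flip each bit (0->1, 1->0):
  1110011101011010
  0001100010100101

Answer: 0001100010100101 (6309)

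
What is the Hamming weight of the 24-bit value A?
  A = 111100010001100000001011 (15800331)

111100010001100000001011
1-bits at positions (from bit 0 = LSB): 0, 1, 3, 11, 12, 16, 20, 21, 22, 23
Count = 10

Answer: 10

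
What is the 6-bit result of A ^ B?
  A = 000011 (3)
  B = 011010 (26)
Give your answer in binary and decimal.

Apply ^ to each column (1 where bits differ):
  000011
^ 011010
--------
  011001

Answer: 011001 (25)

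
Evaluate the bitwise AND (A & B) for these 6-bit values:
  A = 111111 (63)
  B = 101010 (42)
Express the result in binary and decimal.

Apply & to each column (1 only where both bits are 1):
  111111
& 101010
--------
  101010

Answer: 101010 (42)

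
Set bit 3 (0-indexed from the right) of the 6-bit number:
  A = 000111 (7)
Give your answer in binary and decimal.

Mask = 1 << 3 = 001000
Bit 3 of A is 0, so OR-ing with the mask flips it to 1.
  000111
| 001000
--------
  001111

Answer: 001111 (15)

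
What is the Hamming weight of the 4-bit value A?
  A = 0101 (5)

0101
1-bits at positions (from bit 0 = LSB): 0, 2
Count = 2

Answer: 2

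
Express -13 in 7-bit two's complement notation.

1. Binary of +13:  0001101
2. Invert bits:     1110010
3. Add 1:           1110011

Answer: 1110011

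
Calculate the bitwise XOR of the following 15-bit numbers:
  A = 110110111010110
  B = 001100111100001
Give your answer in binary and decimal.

Apply ^ to each column (1 where bits differ):
  110110111010110
^ 001100111100001
-----------------
  111010000110111

Answer: 111010000110111 (29751)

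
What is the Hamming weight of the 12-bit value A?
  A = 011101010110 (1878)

011101010110
1-bits at positions (from bit 0 = LSB): 1, 2, 4, 6, 8, 9, 10
Count = 7

Answer: 7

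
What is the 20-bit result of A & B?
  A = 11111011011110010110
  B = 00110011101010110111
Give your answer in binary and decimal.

Apply & to each column (1 only where both bits are 1):
  11111011011110010110
& 00110011101010110111
----------------------
  00110011001010010110

Answer: 00110011001010010110 (209558)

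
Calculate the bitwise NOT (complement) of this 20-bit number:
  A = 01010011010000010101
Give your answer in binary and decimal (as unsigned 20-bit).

Flip each bit (0->1, 1->0):
  01010011010000010101
  10101100101111101010

Answer: 10101100101111101010 (707562)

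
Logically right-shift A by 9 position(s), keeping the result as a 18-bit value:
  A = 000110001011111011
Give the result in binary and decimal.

Logical shift right by 9: drop the bottom 9 bit(s), prepend 9 zero(s) on the left.
  000110001011111011  ->  keep [000110001], discard [011111011], prepend 000000000
= 000000000000110001

Answer: 000000000000110001 (49)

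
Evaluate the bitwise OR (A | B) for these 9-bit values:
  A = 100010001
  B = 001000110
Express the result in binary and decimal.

Apply | to each column (1 where either bit is 1):
  100010001
| 001000110
-----------
  101010111

Answer: 101010111 (343)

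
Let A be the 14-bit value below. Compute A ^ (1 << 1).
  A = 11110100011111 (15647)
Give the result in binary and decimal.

Mask = 1 << 1 = 00000000000010
Bit 1 of A is 1; XOR with the mask flips it to 0.
  11110100011111
^ 00000000000010
----------------
  11110100011101

Answer: 11110100011101 (15645)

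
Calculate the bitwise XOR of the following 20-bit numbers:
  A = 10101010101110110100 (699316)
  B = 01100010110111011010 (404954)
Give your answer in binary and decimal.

Apply ^ to each column (1 where bits differ):
  10101010101110110100
^ 01100010110111011010
----------------------
  11001000011001101110

Answer: 11001000011001101110 (820846)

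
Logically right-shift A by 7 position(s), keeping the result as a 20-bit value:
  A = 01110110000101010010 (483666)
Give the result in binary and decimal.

Logical shift right by 7: drop the bottom 7 bit(s), prepend 7 zero(s) on the left.
  01110110000101010010  ->  keep [0111011000010], discard [1010010], prepend 0000000
= 00000000111011000010

Answer: 00000000111011000010 (3778)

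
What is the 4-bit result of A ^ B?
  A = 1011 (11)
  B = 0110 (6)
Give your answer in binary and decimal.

Apply ^ to each column (1 where bits differ):
  1011
^ 0110
------
  1101

Answer: 1101 (13)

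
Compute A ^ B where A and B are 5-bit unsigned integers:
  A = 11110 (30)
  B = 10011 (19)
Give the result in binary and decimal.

Apply ^ to each column (1 where bits differ):
  11110
^ 10011
-------
  01101

Answer: 01101 (13)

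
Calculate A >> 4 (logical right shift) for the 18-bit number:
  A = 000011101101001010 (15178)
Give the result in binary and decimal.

Logical shift right by 4: drop the bottom 4 bit(s), prepend 4 zero(s) on the left.
  000011101101001010  ->  keep [00001110110100], discard [1010], prepend 0000
= 000000001110110100

Answer: 000000001110110100 (948)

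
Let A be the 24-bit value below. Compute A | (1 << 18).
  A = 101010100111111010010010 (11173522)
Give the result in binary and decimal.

Mask = 1 << 18 = 000001000000000000000000
Bit 18 of A is 0, so OR-ing with the mask flips it to 1.
  101010100111111010010010
| 000001000000000000000000
--------------------------
  101011100111111010010010

Answer: 101011100111111010010010 (11435666)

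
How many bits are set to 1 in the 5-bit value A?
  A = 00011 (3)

00011
1-bits at positions (from bit 0 = LSB): 0, 1
Count = 2

Answer: 2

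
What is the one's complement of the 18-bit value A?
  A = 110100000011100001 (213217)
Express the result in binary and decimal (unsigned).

Flip each bit (0->1, 1->0):
  110100000011100001
  001011111100011110

Answer: 001011111100011110 (48926)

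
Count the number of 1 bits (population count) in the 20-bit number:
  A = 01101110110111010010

01101110110111010010
1-bits at positions (from bit 0 = LSB): 1, 4, 6, 7, 8, 10, 11, 13, 14, 15, 17, 18
Count = 12

Answer: 12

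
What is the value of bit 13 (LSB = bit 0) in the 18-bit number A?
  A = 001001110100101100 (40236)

Bit 13 is the 14th from the right.
  001001110100101100
      ^
That bit is 0.

Answer: 0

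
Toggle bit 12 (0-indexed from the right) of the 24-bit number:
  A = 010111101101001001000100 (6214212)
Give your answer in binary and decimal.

Mask = 1 << 12 = 000000000001000000000000
Bit 12 of A is 1; XOR with the mask flips it to 0.
  010111101101001001000100
^ 000000000001000000000000
--------------------------
  010111101100001001000100

Answer: 010111101100001001000100 (6210116)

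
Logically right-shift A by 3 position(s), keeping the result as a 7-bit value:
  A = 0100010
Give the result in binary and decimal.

Logical shift right by 3: drop the bottom 3 bit(s), prepend 3 zero(s) on the left.
  0100010  ->  keep [0100], discard [010], prepend 000
= 0000100

Answer: 0000100 (4)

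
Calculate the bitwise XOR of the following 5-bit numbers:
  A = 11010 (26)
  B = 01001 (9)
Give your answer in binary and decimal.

Apply ^ to each column (1 where bits differ):
  11010
^ 01001
-------
  10011

Answer: 10011 (19)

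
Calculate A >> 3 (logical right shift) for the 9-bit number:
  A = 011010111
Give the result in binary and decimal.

Logical shift right by 3: drop the bottom 3 bit(s), prepend 3 zero(s) on the left.
  011010111  ->  keep [011010], discard [111], prepend 000
= 000011010

Answer: 000011010 (26)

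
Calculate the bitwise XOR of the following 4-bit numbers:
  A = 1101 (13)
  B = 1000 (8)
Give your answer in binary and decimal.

Apply ^ to each column (1 where bits differ):
  1101
^ 1000
------
  0101

Answer: 0101 (5)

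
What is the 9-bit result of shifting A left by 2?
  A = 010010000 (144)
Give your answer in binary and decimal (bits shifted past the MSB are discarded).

Shift left by 2: drop the top 2 bit(s), append 2 zero(s) on the right.
  010010000  ->  discard [01], keep [0010000], append 00
= 001000000

Answer: 001000000 (64)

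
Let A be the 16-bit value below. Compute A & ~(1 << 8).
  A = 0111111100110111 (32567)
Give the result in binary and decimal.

Mask = ~(1 << 8) = 1111111011111111
Bit 8 of A is 1, so AND-ing with the mask clears it to 0.
  0111111100110111
& 1111111011111111
------------------
  0111111000110111

Answer: 0111111000110111 (32311)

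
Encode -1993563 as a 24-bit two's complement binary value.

1. Binary of +1993563:  000111100110101101011011
2. Invert bits:     111000011001010010100100
3. Add 1:           111000011001010010100101

Answer: 111000011001010010100101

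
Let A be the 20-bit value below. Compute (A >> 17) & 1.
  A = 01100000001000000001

Bit 17 is the 18th from the right.
  01100000001000000001
    ^
That bit is 1.

Answer: 1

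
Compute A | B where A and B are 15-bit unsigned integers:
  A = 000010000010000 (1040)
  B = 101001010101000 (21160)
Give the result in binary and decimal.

Apply | to each column (1 where either bit is 1):
  000010000010000
| 101001010101000
-----------------
  101011010111000

Answer: 101011010111000 (22200)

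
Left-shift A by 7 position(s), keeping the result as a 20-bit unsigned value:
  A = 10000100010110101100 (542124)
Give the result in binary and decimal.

Shift left by 7: drop the top 7 bit(s), append 7 zero(s) on the right.
  10000100010110101100  ->  discard [1000010], keep [0010110101100], append 0000000
= 00101101011000000000

Answer: 00101101011000000000 (185856)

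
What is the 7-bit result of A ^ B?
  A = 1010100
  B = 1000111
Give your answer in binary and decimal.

Apply ^ to each column (1 where bits differ):
  1010100
^ 1000111
---------
  0010011

Answer: 0010011 (19)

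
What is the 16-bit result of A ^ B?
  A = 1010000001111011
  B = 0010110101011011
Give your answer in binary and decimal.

Apply ^ to each column (1 where bits differ):
  1010000001111011
^ 0010110101011011
------------------
  1000110100100000

Answer: 1000110100100000 (36128)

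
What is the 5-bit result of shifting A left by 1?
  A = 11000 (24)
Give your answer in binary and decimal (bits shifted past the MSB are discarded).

Shift left by 1: drop the top 1 bit(s), append 1 zero(s) on the right.
  11000  ->  discard [1], keep [1000], append 0
= 10000

Answer: 10000 (16)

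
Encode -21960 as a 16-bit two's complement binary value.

1. Binary of +21960:  0101010111001000
2. Invert bits:     1010101000110111
3. Add 1:           1010101000111000

Answer: 1010101000111000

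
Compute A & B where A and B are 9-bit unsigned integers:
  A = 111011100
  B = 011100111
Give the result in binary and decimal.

Apply & to each column (1 only where both bits are 1):
  111011100
& 011100111
-----------
  011000100

Answer: 011000100 (196)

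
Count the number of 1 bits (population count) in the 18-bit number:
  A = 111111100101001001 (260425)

111111100101001001
1-bits at positions (from bit 0 = LSB): 0, 3, 6, 8, 11, 12, 13, 14, 15, 16, 17
Count = 11

Answer: 11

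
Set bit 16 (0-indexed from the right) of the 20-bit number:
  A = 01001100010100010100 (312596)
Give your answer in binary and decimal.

Mask = 1 << 16 = 00010000000000000000
Bit 16 of A is 0, so OR-ing with the mask flips it to 1.
  01001100010100010100
| 00010000000000000000
----------------------
  01011100010100010100

Answer: 01011100010100010100 (378132)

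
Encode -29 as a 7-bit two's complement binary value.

1. Binary of +29:  0011101
2. Invert bits:     1100010
3. Add 1:           1100011

Answer: 1100011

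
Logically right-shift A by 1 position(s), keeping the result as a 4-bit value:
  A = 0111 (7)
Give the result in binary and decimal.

Logical shift right by 1: drop the bottom 1 bit(s), prepend 1 zero(s) on the left.
  0111  ->  keep [011], discard [1], prepend 0
= 0011

Answer: 0011 (3)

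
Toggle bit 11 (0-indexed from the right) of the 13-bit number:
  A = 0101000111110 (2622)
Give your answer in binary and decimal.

Mask = 1 << 11 = 0100000000000
Bit 11 of A is 1; XOR with the mask flips it to 0.
  0101000111110
^ 0100000000000
---------------
  0001000111110

Answer: 0001000111110 (574)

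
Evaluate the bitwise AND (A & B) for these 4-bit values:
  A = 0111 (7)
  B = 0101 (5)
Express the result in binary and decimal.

Apply & to each column (1 only where both bits are 1):
  0111
& 0101
------
  0101

Answer: 0101 (5)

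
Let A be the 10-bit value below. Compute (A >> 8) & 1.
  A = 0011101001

Bit 8 is the 9th from the right.
  0011101001
   ^
That bit is 0.

Answer: 0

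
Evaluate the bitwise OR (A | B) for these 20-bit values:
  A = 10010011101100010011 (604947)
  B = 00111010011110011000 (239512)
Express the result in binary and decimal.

Apply | to each column (1 where either bit is 1):
  10010011101100010011
| 00111010011110011000
----------------------
  10111011111110011011

Answer: 10111011111110011011 (769947)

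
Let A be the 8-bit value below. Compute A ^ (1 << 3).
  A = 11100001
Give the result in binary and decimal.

Mask = 1 << 3 = 00001000
Bit 3 of A is 0; XOR with the mask flips it to 1.
  11100001
^ 00001000
----------
  11101001

Answer: 11101001 (233)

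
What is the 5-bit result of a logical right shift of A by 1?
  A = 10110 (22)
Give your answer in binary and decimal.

Logical shift right by 1: drop the bottom 1 bit(s), prepend 1 zero(s) on the left.
  10110  ->  keep [1011], discard [0], prepend 0
= 01011

Answer: 01011 (11)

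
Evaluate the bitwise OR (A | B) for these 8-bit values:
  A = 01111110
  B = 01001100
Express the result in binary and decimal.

Apply | to each column (1 where either bit is 1):
  01111110
| 01001100
----------
  01111110

Answer: 01111110 (126)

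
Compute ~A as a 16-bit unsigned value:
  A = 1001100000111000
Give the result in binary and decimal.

Flip each bit (0->1, 1->0):
  1001100000111000
  0110011111000111

Answer: 0110011111000111 (26567)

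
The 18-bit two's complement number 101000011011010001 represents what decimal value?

MSB is 1, so the value is negative. Find the magnitude:
1. Invert bits:  010111100100101110
2. Add 1:        010111100100101111  = 96559
3. Apply sign:   -96559

Answer: -96559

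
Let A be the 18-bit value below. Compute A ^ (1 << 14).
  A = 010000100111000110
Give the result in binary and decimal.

Mask = 1 << 14 = 000100000000000000
Bit 14 of A is 0; XOR with the mask flips it to 1.
  010000100111000110
^ 000100000000000000
--------------------
  010100100111000110

Answer: 010100100111000110 (84422)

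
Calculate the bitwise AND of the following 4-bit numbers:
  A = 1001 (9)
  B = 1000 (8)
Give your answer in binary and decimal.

Apply & to each column (1 only where both bits are 1):
  1001
& 1000
------
  1000

Answer: 1000 (8)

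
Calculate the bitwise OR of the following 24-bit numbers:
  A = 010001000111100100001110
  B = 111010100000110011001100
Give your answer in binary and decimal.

Apply | to each column (1 where either bit is 1):
  010001000111100100001110
| 111010100000110011001100
--------------------------
  111011100111110111001110

Answer: 111011100111110111001110 (15629774)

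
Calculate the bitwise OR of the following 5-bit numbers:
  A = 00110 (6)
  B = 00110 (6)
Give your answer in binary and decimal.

Apply | to each column (1 where either bit is 1):
  00110
| 00110
-------
  00110

Answer: 00110 (6)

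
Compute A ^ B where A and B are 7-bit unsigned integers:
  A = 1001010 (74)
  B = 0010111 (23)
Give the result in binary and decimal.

Apply ^ to each column (1 where bits differ):
  1001010
^ 0010111
---------
  1011101

Answer: 1011101 (93)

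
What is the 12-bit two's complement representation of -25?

1. Binary of +25:  000000011001
2. Invert bits:     111111100110
3. Add 1:           111111100111

Answer: 111111100111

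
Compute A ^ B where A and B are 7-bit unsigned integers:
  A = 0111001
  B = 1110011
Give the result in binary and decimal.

Apply ^ to each column (1 where bits differ):
  0111001
^ 1110011
---------
  1001010

Answer: 1001010 (74)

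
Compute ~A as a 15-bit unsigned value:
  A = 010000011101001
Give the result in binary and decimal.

Flip each bit (0->1, 1->0):
  010000011101001
  101111100010110

Answer: 101111100010110 (24342)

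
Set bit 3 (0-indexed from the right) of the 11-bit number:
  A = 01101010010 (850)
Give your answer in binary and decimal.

Mask = 1 << 3 = 00000001000
Bit 3 of A is 0, so OR-ing with the mask flips it to 1.
  01101010010
| 00000001000
-------------
  01101011010

Answer: 01101011010 (858)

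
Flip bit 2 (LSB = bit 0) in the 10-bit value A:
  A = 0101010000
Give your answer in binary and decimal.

Mask = 1 << 2 = 0000000100
Bit 2 of A is 0; XOR with the mask flips it to 1.
  0101010000
^ 0000000100
------------
  0101010100

Answer: 0101010100 (340)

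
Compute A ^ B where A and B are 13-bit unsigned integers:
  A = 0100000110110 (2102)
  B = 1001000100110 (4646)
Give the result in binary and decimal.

Apply ^ to each column (1 where bits differ):
  0100000110110
^ 1001000100110
---------------
  1101000010000

Answer: 1101000010000 (6672)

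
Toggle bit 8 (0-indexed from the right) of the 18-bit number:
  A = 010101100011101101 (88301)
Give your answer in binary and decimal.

Mask = 1 << 8 = 000000000100000000
Bit 8 of A is 0; XOR with the mask flips it to 1.
  010101100011101101
^ 000000000100000000
--------------------
  010101100111101101

Answer: 010101100111101101 (88557)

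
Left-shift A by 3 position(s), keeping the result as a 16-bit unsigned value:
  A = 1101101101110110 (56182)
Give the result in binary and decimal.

Shift left by 3: drop the top 3 bit(s), append 3 zero(s) on the right.
  1101101101110110  ->  discard [110], keep [1101101110110], append 000
= 1101101110110000

Answer: 1101101110110000 (56240)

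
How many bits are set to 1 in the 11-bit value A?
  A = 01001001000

01001001000
1-bits at positions (from bit 0 = LSB): 3, 6, 9
Count = 3

Answer: 3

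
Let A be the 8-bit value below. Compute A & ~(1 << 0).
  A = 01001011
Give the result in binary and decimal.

Mask = ~(1 << 0) = 11111110
Bit 0 of A is 1, so AND-ing with the mask clears it to 0.
  01001011
& 11111110
----------
  01001010

Answer: 01001010 (74)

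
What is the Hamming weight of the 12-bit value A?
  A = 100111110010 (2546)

100111110010
1-bits at positions (from bit 0 = LSB): 1, 4, 5, 6, 7, 8, 11
Count = 7

Answer: 7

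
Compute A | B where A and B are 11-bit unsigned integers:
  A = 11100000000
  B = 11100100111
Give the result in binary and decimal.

Apply | to each column (1 where either bit is 1):
  11100000000
| 11100100111
-------------
  11100100111

Answer: 11100100111 (1831)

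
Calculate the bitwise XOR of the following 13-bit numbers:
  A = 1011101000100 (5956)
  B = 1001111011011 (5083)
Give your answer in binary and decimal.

Apply ^ to each column (1 where bits differ):
  1011101000100
^ 1001111011011
---------------
  0010010011111

Answer: 0010010011111 (1183)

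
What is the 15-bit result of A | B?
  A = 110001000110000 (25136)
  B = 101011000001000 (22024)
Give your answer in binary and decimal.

Apply | to each column (1 where either bit is 1):
  110001000110000
| 101011000001000
-----------------
  111011000111000

Answer: 111011000111000 (30264)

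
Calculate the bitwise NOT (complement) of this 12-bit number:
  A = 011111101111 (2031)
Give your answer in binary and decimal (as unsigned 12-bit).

Flip each bit (0->1, 1->0):
  011111101111
  100000010000

Answer: 100000010000 (2064)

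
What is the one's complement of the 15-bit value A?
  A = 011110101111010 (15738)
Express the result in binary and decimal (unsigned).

Flip each bit (0->1, 1->0):
  011110101111010
  100001010000101

Answer: 100001010000101 (17029)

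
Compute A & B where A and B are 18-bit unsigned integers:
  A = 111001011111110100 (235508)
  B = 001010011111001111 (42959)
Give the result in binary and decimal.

Apply & to each column (1 only where both bits are 1):
  111001011111110100
& 001010011111001111
--------------------
  001000011111000100

Answer: 001000011111000100 (34756)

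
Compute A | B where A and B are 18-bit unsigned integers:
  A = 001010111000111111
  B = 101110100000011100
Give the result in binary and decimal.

Apply | to each column (1 where either bit is 1):
  001010111000111111
| 101110100000011100
--------------------
  101110111000111111

Answer: 101110111000111111 (192063)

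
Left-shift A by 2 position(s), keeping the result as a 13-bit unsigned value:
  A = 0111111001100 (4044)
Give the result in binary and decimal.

Shift left by 2: drop the top 2 bit(s), append 2 zero(s) on the right.
  0111111001100  ->  discard [01], keep [11111001100], append 00
= 1111100110000

Answer: 1111100110000 (7984)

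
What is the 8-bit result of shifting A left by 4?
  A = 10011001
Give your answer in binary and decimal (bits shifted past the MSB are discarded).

Shift left by 4: drop the top 4 bit(s), append 4 zero(s) on the right.
  10011001  ->  discard [1001], keep [1001], append 0000
= 10010000

Answer: 10010000 (144)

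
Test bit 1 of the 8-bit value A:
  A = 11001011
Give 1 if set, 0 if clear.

Bit 1 is the 2nd from the right.
  11001011
        ^
That bit is 1.

Answer: 1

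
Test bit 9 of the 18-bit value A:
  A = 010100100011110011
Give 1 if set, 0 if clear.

Bit 9 is the 10th from the right.
  010100100011110011
          ^
That bit is 0.

Answer: 0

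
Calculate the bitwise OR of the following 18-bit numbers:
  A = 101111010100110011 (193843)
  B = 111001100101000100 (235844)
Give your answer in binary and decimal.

Apply | to each column (1 where either bit is 1):
  101111010100110011
| 111001100101000100
--------------------
  111111110101110111

Answer: 111111110101110111 (261495)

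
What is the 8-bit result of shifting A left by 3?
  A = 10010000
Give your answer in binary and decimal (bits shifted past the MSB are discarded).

Shift left by 3: drop the top 3 bit(s), append 3 zero(s) on the right.
  10010000  ->  discard [100], keep [10000], append 000
= 10000000

Answer: 10000000 (128)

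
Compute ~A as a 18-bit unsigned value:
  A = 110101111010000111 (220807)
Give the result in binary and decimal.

Flip each bit (0->1, 1->0):
  110101111010000111
  001010000101111000

Answer: 001010000101111000 (41336)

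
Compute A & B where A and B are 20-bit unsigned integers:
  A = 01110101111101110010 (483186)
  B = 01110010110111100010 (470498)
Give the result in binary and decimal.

Apply & to each column (1 only where both bits are 1):
  01110101111101110010
& 01110010110111100010
----------------------
  01110000110101100010

Answer: 01110000110101100010 (462178)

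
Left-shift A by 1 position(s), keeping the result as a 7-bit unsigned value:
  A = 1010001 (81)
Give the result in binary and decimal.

Shift left by 1: drop the top 1 bit(s), append 1 zero(s) on the right.
  1010001  ->  discard [1], keep [010001], append 0
= 0100010

Answer: 0100010 (34)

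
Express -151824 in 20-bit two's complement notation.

1. Binary of +151824:  00100101000100010000
2. Invert bits:     11011010111011101111
3. Add 1:           11011010111011110000

Answer: 11011010111011110000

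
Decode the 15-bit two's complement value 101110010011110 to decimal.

MSB is 1, so the value is negative. Find the magnitude:
1. Invert bits:  010001101100001
2. Add 1:        010001101100010  = 9058
3. Apply sign:   -9058

Answer: -9058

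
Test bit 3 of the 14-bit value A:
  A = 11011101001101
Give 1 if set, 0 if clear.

Bit 3 is the 4th from the right.
  11011101001101
            ^
That bit is 1.

Answer: 1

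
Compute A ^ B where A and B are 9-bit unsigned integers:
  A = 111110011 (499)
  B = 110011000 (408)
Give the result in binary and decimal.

Apply ^ to each column (1 where bits differ):
  111110011
^ 110011000
-----------
  001101011

Answer: 001101011 (107)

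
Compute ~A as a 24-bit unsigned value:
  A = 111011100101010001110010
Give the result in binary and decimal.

Flip each bit (0->1, 1->0):
  111011100101010001110010
  000100011010101110001101

Answer: 000100011010101110001101 (1158029)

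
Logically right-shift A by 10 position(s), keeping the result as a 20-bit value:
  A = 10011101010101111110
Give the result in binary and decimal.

Logical shift right by 10: drop the bottom 10 bit(s), prepend 10 zero(s) on the left.
  10011101010101111110  ->  keep [1001110101], discard [0101111110], prepend 0000000000
= 00000000001001110101

Answer: 00000000001001110101 (629)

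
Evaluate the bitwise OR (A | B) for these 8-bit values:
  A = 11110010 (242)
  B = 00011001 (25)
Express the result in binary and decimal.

Apply | to each column (1 where either bit is 1):
  11110010
| 00011001
----------
  11111011

Answer: 11111011 (251)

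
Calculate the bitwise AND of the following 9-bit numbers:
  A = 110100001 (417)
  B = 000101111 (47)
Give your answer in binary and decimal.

Apply & to each column (1 only where both bits are 1):
  110100001
& 000101111
-----------
  000100001

Answer: 000100001 (33)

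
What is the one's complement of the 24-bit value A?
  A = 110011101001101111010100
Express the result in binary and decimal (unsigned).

Flip each bit (0->1, 1->0):
  110011101001101111010100
  001100010110010000101011

Answer: 001100010110010000101011 (3236907)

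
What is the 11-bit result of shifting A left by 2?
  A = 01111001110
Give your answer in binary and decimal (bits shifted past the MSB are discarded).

Shift left by 2: drop the top 2 bit(s), append 2 zero(s) on the right.
  01111001110  ->  discard [01], keep [111001110], append 00
= 11100111000

Answer: 11100111000 (1848)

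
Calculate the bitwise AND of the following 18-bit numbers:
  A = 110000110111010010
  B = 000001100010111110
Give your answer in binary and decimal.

Apply & to each column (1 only where both bits are 1):
  110000110111010010
& 000001100010111110
--------------------
  000000100010010010

Answer: 000000100010010010 (2194)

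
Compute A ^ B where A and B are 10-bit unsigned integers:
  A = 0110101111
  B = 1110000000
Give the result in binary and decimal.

Apply ^ to each column (1 where bits differ):
  0110101111
^ 1110000000
------------
  1000101111

Answer: 1000101111 (559)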